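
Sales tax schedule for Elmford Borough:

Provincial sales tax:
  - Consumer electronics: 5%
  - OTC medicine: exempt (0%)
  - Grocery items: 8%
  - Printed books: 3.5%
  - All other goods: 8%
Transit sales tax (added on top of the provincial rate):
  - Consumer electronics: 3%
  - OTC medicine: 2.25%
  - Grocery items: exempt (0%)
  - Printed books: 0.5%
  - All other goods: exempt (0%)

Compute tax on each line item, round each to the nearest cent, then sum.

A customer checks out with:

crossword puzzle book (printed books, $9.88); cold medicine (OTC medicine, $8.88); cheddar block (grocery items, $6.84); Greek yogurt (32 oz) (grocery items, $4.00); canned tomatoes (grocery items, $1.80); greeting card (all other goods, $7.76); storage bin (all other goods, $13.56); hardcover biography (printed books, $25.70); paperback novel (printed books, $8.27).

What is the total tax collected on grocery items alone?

$1.01

Cheddar block $6.84: grocery items → 8% + 0% transit = 8% → $0.55
Greek yogurt (32 oz) $4.00: grocery items → 8% + 0% transit = 8% → $0.32
Canned tomatoes $1.80: grocery items → 8% + 0% transit = 8% → $0.14
Tax on grocery items = $0.55 + $0.32 + $0.14 = $1.01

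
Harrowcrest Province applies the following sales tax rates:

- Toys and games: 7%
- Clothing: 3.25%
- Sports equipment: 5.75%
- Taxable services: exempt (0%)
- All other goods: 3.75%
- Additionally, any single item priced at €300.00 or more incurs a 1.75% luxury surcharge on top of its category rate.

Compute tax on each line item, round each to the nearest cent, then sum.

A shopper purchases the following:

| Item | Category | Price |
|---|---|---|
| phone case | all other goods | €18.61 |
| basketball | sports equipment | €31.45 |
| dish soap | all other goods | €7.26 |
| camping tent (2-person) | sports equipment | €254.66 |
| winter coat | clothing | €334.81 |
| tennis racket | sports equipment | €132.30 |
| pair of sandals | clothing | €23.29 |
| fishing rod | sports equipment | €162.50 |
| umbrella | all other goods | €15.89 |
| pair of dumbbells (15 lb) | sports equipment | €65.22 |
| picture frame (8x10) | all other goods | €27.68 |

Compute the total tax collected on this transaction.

Phone case €18.61: all other goods → 3.75% → €0.70
Basketball €31.45: sports equipment → 5.75% → €1.81
Dish soap €7.26: all other goods → 3.75% → €0.27
Camping tent (2-person) €254.66: sports equipment → 5.75% → €14.64
Winter coat €334.81: clothing → 3.25% + 1.75% surcharge = 5% → €16.74
Tennis racket €132.30: sports equipment → 5.75% → €7.61
Pair of sandals €23.29: clothing → 3.25% → €0.76
Fishing rod €162.50: sports equipment → 5.75% → €9.34
Umbrella €15.89: all other goods → 3.75% → €0.60
Pair of dumbbells (15 lb) €65.22: sports equipment → 5.75% → €3.75
Picture frame (8x10) €27.68: all other goods → 3.75% → €1.04
Total tax = €0.70 + €1.81 + €0.27 + €14.64 + €16.74 + €7.61 + €0.76 + €9.34 + €0.60 + €3.75 + €1.04 = €57.26

€57.26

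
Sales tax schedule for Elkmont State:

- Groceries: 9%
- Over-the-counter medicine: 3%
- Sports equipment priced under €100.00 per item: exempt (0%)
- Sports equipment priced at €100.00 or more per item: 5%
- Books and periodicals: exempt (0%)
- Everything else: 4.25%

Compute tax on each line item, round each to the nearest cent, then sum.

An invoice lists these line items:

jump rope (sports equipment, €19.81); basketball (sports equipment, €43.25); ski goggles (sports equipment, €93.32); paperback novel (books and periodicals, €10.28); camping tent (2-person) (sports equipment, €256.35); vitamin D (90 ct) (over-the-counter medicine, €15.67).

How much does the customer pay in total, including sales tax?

Jump rope €19.81: sports equipment, under €100.00 → 0% → €0.00
Basketball €43.25: sports equipment, under €100.00 → 0% → €0.00
Ski goggles €93.32: sports equipment, under €100.00 → 0% → €0.00
Paperback novel €10.28: books and periodicals → 0% → €0.00
Camping tent (2-person) €256.35: sports equipment, €100.00 or more → 5% → €12.82
Vitamin D (90 ct) €15.67: over-the-counter medicine → 3% → €0.47
Subtotal = €438.68; tax = €13.29; total due = €451.97

€451.97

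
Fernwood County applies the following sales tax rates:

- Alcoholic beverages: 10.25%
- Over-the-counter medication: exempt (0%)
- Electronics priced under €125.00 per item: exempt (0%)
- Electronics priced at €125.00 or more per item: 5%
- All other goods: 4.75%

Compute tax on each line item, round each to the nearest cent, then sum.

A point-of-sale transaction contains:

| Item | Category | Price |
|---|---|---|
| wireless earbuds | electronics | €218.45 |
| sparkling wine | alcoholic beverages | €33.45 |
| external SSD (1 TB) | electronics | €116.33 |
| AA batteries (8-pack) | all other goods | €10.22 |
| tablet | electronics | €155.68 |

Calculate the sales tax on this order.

Wireless earbuds €218.45: electronics, €125.00 or more → 5% → €10.92
Sparkling wine €33.45: alcoholic beverages → 10.25% → €3.43
External SSD (1 TB) €116.33: electronics, under €125.00 → 0% → €0.00
AA batteries (8-pack) €10.22: all other goods → 4.75% → €0.49
Tablet €155.68: electronics, €125.00 or more → 5% → €7.78
Total tax = €10.92 + €3.43 + €0.49 + €7.78 = €22.62

€22.62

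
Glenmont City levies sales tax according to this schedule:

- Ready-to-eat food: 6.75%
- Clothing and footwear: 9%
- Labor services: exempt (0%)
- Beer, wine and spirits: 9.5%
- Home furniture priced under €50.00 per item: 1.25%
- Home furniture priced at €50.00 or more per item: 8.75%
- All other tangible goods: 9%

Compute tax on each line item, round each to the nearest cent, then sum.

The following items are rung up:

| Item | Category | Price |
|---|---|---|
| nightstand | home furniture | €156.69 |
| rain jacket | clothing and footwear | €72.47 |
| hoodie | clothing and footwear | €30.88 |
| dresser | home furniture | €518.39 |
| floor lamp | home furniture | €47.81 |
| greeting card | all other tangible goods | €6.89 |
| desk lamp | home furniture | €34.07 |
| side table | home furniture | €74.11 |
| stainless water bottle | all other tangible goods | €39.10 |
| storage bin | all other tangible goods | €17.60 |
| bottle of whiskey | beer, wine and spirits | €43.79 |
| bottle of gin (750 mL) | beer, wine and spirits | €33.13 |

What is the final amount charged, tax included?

Nightstand €156.69: home furniture, €50.00 or more → 8.75% → €13.71
Rain jacket €72.47: clothing and footwear → 9% → €6.52
Hoodie €30.88: clothing and footwear → 9% → €2.78
Dresser €518.39: home furniture, €50.00 or more → 8.75% → €45.36
Floor lamp €47.81: home furniture, under €50.00 → 1.25% → €0.60
Greeting card €6.89: all other tangible goods → 9% → €0.62
Desk lamp €34.07: home furniture, under €50.00 → 1.25% → €0.43
Side table €74.11: home furniture, €50.00 or more → 8.75% → €6.48
Stainless water bottle €39.10: all other tangible goods → 9% → €3.52
Storage bin €17.60: all other tangible goods → 9% → €1.58
Bottle of whiskey €43.79: beer, wine and spirits → 9.5% → €4.16
Bottle of gin (750 mL) €33.13: beer, wine and spirits → 9.5% → €3.15
Subtotal = €1074.93; tax = €88.91; total due = €1163.84

€1163.84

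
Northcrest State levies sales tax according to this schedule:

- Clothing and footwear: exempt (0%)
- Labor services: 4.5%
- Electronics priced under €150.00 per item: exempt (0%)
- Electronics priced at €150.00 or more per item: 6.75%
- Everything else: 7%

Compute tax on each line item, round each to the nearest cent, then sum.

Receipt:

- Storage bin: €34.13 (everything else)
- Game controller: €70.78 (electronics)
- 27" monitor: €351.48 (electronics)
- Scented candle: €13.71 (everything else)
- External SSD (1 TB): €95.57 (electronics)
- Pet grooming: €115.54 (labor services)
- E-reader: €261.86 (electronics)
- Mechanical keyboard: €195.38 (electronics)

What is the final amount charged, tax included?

€1201.59

Storage bin €34.13: everything else → 7% → €2.39
Game controller €70.78: electronics, under €150.00 → 0% → €0.00
27" monitor €351.48: electronics, €150.00 or more → 6.75% → €23.72
Scented candle €13.71: everything else → 7% → €0.96
External SSD (1 TB) €95.57: electronics, under €150.00 → 0% → €0.00
Pet grooming €115.54: labor services → 4.5% → €5.20
E-reader €261.86: electronics, €150.00 or more → 6.75% → €17.68
Mechanical keyboard €195.38: electronics, €150.00 or more → 6.75% → €13.19
Subtotal = €1138.45; tax = €63.14; total due = €1201.59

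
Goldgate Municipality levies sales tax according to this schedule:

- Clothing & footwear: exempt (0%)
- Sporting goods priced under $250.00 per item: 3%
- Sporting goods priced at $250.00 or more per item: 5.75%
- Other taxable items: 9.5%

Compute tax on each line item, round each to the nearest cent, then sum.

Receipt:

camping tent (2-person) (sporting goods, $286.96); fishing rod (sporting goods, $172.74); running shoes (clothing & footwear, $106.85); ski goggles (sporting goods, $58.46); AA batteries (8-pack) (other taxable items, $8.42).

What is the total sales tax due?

$24.23

Camping tent (2-person) $286.96: sporting goods, $250.00 or more → 5.75% → $16.50
Fishing rod $172.74: sporting goods, under $250.00 → 3% → $5.18
Running shoes $106.85: clothing & footwear → 0% → $0.00
Ski goggles $58.46: sporting goods, under $250.00 → 3% → $1.75
AA batteries (8-pack) $8.42: other taxable items → 9.5% → $0.80
Total tax = $16.50 + $5.18 + $1.75 + $0.80 = $24.23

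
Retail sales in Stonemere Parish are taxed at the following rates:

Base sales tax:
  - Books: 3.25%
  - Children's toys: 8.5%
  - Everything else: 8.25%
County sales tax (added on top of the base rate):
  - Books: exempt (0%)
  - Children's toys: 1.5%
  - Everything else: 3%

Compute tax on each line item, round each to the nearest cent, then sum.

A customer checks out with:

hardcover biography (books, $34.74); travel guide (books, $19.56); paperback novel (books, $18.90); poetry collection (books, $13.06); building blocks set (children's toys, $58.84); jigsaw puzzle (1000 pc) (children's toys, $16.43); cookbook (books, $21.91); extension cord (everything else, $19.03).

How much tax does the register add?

$13.17

Hardcover biography $34.74: books → 3.25% + 0% county = 3.25% → $1.13
Travel guide $19.56: books → 3.25% + 0% county = 3.25% → $0.64
Paperback novel $18.90: books → 3.25% + 0% county = 3.25% → $0.61
Poetry collection $13.06: books → 3.25% + 0% county = 3.25% → $0.42
Building blocks set $58.84: children's toys → 8.5% + 1.5% county = 10% → $5.88
Jigsaw puzzle (1000 pc) $16.43: children's toys → 8.5% + 1.5% county = 10% → $1.64
Cookbook $21.91: books → 3.25% + 0% county = 3.25% → $0.71
Extension cord $19.03: everything else → 8.25% + 3% county = 11.25% → $2.14
Total tax = $1.13 + $0.64 + $0.61 + $0.42 + $5.88 + $1.64 + $0.71 + $2.14 = $13.17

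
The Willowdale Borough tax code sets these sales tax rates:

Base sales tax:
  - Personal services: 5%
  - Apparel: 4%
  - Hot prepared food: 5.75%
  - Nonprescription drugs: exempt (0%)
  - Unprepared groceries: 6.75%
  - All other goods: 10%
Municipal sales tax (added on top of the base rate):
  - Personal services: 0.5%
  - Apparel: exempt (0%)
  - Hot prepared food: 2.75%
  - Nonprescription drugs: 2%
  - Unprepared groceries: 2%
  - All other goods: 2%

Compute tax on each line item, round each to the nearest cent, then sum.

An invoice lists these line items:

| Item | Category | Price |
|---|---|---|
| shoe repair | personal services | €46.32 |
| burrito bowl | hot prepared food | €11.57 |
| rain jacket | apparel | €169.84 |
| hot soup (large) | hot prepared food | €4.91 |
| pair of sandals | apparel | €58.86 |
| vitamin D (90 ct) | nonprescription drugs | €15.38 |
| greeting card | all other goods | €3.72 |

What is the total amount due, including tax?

Shoe repair €46.32: personal services → 5% + 0.5% municipal = 5.5% → €2.55
Burrito bowl €11.57: hot prepared food → 5.75% + 2.75% municipal = 8.5% → €0.98
Rain jacket €169.84: apparel → 4% + 0% municipal = 4% → €6.79
Hot soup (large) €4.91: hot prepared food → 5.75% + 2.75% municipal = 8.5% → €0.42
Pair of sandals €58.86: apparel → 4% + 0% municipal = 4% → €2.35
Vitamin D (90 ct) €15.38: nonprescription drugs → 0% + 2% municipal = 2% → €0.31
Greeting card €3.72: all other goods → 10% + 2% municipal = 12% → €0.45
Subtotal = €310.60; tax = €13.85; total due = €324.45

€324.45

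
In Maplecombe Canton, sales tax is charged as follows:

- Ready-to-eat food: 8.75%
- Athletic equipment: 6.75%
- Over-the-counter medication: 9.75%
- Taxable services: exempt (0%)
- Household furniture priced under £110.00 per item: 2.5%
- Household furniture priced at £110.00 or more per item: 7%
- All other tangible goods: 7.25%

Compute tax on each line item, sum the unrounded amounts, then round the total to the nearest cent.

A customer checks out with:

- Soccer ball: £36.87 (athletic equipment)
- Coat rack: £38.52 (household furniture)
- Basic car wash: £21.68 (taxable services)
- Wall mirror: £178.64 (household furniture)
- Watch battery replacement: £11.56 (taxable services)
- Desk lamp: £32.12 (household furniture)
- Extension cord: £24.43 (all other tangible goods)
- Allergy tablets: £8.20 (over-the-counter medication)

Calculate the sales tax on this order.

Soccer ball £36.87: athletic equipment → 6.75% → £2.488725
Coat rack £38.52: household furniture, under £110.00 → 2.5% → £0.963
Basic car wash £21.68: taxable services → 0% → £0.00
Wall mirror £178.64: household furniture, £110.00 or more → 7% → £12.5048
Watch battery replacement £11.56: taxable services → 0% → £0.00
Desk lamp £32.12: household furniture, under £110.00 → 2.5% → £0.803
Extension cord £24.43: all other tangible goods → 7.25% → £1.771175
Allergy tablets £8.20: over-the-counter medication → 9.75% → £0.7995
Unrounded tax sum = £19.3302 → £19.33

£19.33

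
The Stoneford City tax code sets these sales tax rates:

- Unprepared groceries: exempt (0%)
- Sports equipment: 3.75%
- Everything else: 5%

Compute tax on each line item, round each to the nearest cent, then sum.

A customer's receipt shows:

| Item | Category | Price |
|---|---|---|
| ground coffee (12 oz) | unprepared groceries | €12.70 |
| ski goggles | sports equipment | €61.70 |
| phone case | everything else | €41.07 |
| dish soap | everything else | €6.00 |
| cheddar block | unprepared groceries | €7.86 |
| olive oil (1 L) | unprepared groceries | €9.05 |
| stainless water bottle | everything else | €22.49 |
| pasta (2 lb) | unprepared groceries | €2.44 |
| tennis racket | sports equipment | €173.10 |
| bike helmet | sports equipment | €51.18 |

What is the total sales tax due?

Ground coffee (12 oz) €12.70: unprepared groceries → 0% → €0.00
Ski goggles €61.70: sports equipment → 3.75% → €2.31
Phone case €41.07: everything else → 5% → €2.05
Dish soap €6.00: everything else → 5% → €0.30
Cheddar block €7.86: unprepared groceries → 0% → €0.00
Olive oil (1 L) €9.05: unprepared groceries → 0% → €0.00
Stainless water bottle €22.49: everything else → 5% → €1.12
Pasta (2 lb) €2.44: unprepared groceries → 0% → €0.00
Tennis racket €173.10: sports equipment → 3.75% → €6.49
Bike helmet €51.18: sports equipment → 3.75% → €1.92
Total tax = €2.31 + €2.05 + €0.30 + €1.12 + €6.49 + €1.92 = €14.19

€14.19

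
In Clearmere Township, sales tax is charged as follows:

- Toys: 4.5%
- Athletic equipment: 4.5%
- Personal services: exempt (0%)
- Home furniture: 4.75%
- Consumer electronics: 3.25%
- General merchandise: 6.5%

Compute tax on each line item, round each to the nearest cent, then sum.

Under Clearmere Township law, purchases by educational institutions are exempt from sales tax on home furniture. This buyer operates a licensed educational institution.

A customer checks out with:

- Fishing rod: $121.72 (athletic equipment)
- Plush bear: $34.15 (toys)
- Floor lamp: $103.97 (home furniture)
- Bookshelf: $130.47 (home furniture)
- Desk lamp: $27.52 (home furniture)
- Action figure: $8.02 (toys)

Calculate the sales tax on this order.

Fishing rod $121.72: athletic equipment → 4.5% → $5.48
Plush bear $34.15: toys → 4.5% → $1.54
Floor lamp $103.97: home furniture, buyer-exempt → 0% → $0.00
Bookshelf $130.47: home furniture, buyer-exempt → 0% → $0.00
Desk lamp $27.52: home furniture, buyer-exempt → 0% → $0.00
Action figure $8.02: toys → 4.5% → $0.36
Total tax = $5.48 + $1.54 + $0.36 = $7.38

$7.38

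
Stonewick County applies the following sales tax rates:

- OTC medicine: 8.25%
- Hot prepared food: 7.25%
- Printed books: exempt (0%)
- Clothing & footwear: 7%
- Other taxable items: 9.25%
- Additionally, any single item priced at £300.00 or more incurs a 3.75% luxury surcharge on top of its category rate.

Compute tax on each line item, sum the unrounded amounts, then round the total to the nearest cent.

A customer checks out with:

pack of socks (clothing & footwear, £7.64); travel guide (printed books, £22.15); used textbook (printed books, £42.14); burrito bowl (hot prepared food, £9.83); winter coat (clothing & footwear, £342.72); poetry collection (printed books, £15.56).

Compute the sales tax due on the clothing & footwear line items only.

£37.38

Pack of socks £7.64: clothing & footwear → 7% → £0.5348
Winter coat £342.72: clothing & footwear → 7% + 3.75% surcharge = 10.75% → £36.8424
Tax on clothing & footwear: unrounded sum = £37.3772 → £37.38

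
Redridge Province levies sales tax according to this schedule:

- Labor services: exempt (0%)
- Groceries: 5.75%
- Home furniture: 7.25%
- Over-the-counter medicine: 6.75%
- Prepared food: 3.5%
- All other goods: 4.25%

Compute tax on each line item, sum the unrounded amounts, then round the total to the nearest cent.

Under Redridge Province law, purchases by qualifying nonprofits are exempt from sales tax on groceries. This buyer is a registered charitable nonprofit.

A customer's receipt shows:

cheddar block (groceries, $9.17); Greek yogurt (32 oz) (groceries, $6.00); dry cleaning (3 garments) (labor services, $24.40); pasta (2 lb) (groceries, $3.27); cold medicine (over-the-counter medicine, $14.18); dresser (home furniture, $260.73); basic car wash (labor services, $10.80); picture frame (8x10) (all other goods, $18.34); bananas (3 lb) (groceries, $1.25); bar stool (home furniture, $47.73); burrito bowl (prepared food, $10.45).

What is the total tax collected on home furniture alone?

Dresser $260.73: home furniture → 7.25% → $18.902925
Bar stool $47.73: home furniture → 7.25% → $3.460425
Tax on home furniture: unrounded sum = $22.36335 → $22.36

$22.36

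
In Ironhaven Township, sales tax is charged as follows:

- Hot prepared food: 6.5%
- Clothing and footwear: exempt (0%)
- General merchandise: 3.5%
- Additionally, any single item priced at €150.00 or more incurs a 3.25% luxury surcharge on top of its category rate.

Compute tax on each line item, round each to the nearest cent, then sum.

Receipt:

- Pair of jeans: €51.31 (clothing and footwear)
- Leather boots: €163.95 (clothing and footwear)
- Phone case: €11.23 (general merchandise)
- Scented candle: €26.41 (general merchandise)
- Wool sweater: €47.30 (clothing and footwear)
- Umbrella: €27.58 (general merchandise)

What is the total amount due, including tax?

Pair of jeans €51.31: clothing and footwear → 0% → €0.00
Leather boots €163.95: clothing and footwear → 0% + 3.25% surcharge = 3.25% → €5.33
Phone case €11.23: general merchandise → 3.5% → €0.39
Scented candle €26.41: general merchandise → 3.5% → €0.92
Wool sweater €47.30: clothing and footwear → 0% → €0.00
Umbrella €27.58: general merchandise → 3.5% → €0.97
Subtotal = €327.78; tax = €7.61; total due = €335.39

€335.39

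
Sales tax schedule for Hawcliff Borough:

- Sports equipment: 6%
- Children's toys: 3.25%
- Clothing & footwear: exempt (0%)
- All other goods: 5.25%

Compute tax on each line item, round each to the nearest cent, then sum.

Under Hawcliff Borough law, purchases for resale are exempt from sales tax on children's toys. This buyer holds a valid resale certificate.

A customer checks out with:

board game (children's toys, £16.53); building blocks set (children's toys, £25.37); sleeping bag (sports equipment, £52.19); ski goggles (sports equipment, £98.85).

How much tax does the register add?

£9.06

Board game £16.53: children's toys, buyer-exempt → 0% → £0.00
Building blocks set £25.37: children's toys, buyer-exempt → 0% → £0.00
Sleeping bag £52.19: sports equipment → 6% → £3.13
Ski goggles £98.85: sports equipment → 6% → £5.93
Total tax = £3.13 + £5.93 = £9.06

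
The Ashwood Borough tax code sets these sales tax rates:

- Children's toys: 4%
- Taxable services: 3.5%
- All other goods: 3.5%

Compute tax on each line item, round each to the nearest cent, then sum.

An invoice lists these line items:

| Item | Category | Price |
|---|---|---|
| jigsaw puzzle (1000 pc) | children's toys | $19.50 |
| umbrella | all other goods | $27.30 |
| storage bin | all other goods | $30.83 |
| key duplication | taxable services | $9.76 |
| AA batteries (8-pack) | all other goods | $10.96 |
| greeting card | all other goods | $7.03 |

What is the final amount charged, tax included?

Jigsaw puzzle (1000 pc) $19.50: children's toys → 4% → $0.78
Umbrella $27.30: all other goods → 3.5% → $0.96
Storage bin $30.83: all other goods → 3.5% → $1.08
Key duplication $9.76: taxable services → 3.5% → $0.34
AA batteries (8-pack) $10.96: all other goods → 3.5% → $0.38
Greeting card $7.03: all other goods → 3.5% → $0.25
Subtotal = $105.38; tax = $3.79; total due = $109.17

$109.17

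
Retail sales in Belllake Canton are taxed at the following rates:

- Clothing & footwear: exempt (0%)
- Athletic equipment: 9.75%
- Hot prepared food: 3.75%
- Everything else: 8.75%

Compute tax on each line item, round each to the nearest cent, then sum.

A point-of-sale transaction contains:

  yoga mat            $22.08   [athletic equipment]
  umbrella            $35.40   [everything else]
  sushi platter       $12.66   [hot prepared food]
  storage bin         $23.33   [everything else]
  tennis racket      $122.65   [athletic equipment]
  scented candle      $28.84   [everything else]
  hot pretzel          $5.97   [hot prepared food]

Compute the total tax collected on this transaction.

$22.46

Yoga mat $22.08: athletic equipment → 9.75% → $2.15
Umbrella $35.40: everything else → 8.75% → $3.10
Sushi platter $12.66: hot prepared food → 3.75% → $0.47
Storage bin $23.33: everything else → 8.75% → $2.04
Tennis racket $122.65: athletic equipment → 9.75% → $11.96
Scented candle $28.84: everything else → 8.75% → $2.52
Hot pretzel $5.97: hot prepared food → 3.75% → $0.22
Total tax = $2.15 + $3.10 + $0.47 + $2.04 + $11.96 + $2.52 + $0.22 = $22.46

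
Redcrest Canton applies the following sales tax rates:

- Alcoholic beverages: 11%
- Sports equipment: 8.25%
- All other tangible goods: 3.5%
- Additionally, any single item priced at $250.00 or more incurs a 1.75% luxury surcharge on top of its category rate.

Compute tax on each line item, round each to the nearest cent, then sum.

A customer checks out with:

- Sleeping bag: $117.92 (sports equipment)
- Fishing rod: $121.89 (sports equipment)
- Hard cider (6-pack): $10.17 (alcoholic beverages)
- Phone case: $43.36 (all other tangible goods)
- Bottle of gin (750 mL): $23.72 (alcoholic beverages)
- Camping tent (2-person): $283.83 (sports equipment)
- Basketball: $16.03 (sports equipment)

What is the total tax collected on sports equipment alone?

Sleeping bag $117.92: sports equipment → 8.25% → $9.73
Fishing rod $121.89: sports equipment → 8.25% → $10.06
Camping tent (2-person) $283.83: sports equipment → 8.25% + 1.75% surcharge = 10% → $28.38
Basketball $16.03: sports equipment → 8.25% → $1.32
Tax on sports equipment = $9.73 + $10.06 + $28.38 + $1.32 = $49.49

$49.49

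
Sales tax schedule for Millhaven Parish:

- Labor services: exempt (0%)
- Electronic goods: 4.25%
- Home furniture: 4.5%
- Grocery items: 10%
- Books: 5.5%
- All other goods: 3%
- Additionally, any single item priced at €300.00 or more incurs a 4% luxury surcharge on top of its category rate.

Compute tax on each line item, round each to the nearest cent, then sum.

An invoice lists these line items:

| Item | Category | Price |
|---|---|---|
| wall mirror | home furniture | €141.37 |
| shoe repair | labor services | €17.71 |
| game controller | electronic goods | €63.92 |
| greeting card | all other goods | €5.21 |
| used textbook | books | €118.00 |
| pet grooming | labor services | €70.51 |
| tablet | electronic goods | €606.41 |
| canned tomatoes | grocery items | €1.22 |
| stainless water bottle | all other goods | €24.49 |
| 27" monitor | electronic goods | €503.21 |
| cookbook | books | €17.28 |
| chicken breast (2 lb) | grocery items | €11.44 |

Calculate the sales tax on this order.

€110.21

Wall mirror €141.37: home furniture → 4.5% → €6.36
Shoe repair €17.71: labor services → 0% → €0.00
Game controller €63.92: electronic goods → 4.25% → €2.72
Greeting card €5.21: all other goods → 3% → €0.16
Used textbook €118.00: books → 5.5% → €6.49
Pet grooming €70.51: labor services → 0% → €0.00
Tablet €606.41: electronic goods → 4.25% + 4% surcharge = 8.25% → €50.03
Canned tomatoes €1.22: grocery items → 10% → €0.12
Stainless water bottle €24.49: all other goods → 3% → €0.73
27" monitor €503.21: electronic goods → 4.25% + 4% surcharge = 8.25% → €41.51
Cookbook €17.28: books → 5.5% → €0.95
Chicken breast (2 lb) €11.44: grocery items → 10% → €1.14
Total tax = €6.36 + €2.72 + €0.16 + €6.49 + €50.03 + €0.12 + €0.73 + €41.51 + €0.95 + €1.14 = €110.21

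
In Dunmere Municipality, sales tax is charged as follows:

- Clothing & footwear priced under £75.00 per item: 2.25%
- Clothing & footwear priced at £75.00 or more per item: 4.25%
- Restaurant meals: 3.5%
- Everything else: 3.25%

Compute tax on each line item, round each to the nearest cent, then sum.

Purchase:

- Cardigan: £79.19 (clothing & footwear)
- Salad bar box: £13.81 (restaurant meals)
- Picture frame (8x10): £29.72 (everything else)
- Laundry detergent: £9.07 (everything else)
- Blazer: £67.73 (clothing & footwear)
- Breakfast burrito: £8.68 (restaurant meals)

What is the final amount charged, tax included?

Cardigan £79.19: clothing & footwear, £75.00 or more → 4.25% → £3.37
Salad bar box £13.81: restaurant meals → 3.5% → £0.48
Picture frame (8x10) £29.72: everything else → 3.25% → £0.97
Laundry detergent £9.07: everything else → 3.25% → £0.29
Blazer £67.73: clothing & footwear, under £75.00 → 2.25% → £1.52
Breakfast burrito £8.68: restaurant meals → 3.5% → £0.30
Subtotal = £208.20; tax = £6.93; total due = £215.13

£215.13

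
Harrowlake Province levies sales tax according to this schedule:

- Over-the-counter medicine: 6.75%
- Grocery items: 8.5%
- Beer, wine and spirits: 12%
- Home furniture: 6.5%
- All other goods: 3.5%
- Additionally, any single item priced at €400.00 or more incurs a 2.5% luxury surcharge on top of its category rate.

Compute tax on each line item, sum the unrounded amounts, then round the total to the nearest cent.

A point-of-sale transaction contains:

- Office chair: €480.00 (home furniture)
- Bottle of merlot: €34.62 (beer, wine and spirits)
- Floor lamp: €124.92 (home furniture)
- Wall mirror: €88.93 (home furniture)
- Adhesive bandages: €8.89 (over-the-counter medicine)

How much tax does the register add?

€61.85

Office chair €480.00: home furniture → 6.5% + 2.5% surcharge = 9% → €43.20
Bottle of merlot €34.62: beer, wine and spirits → 12% → €4.1544
Floor lamp €124.92: home furniture → 6.5% → €8.1198
Wall mirror €88.93: home furniture → 6.5% → €5.78045
Adhesive bandages €8.89: over-the-counter medicine → 6.75% → €0.600075
Unrounded tax sum = €61.854725 → €61.85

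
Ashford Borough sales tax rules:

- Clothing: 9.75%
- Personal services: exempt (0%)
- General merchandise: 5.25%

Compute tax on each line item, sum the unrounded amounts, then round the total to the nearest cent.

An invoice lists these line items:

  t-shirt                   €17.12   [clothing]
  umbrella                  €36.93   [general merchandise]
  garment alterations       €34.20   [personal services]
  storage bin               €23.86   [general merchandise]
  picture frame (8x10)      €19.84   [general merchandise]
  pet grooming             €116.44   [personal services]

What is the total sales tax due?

€5.90

T-shirt €17.12: clothing → 9.75% → €1.6692
Umbrella €36.93: general merchandise → 5.25% → €1.938825
Garment alterations €34.20: personal services → 0% → €0.00
Storage bin €23.86: general merchandise → 5.25% → €1.25265
Picture frame (8x10) €19.84: general merchandise → 5.25% → €1.0416
Pet grooming €116.44: personal services → 0% → €0.00
Unrounded tax sum = €5.902275 → €5.90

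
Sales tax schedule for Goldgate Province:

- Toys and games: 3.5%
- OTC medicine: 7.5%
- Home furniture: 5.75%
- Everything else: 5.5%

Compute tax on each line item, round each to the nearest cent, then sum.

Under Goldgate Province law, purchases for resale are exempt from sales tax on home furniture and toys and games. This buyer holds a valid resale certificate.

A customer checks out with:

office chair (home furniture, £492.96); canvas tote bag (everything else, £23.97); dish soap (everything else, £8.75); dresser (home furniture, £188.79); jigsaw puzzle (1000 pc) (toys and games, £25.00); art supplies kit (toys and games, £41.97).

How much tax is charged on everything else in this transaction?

£1.80

Canvas tote bag £23.97: everything else → 5.5% → £1.32
Dish soap £8.75: everything else → 5.5% → £0.48
Tax on everything else = £1.32 + £0.48 = £1.80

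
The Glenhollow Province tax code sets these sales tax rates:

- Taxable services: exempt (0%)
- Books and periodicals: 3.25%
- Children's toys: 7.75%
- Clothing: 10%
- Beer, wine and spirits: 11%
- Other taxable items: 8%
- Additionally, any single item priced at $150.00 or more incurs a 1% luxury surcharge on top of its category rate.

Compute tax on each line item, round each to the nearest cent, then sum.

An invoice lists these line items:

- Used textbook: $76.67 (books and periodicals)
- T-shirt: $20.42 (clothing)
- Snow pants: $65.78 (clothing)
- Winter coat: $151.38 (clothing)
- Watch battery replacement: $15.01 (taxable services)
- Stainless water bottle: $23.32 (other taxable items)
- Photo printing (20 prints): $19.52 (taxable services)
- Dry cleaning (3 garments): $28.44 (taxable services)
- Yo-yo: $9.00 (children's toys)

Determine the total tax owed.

Used textbook $76.67: books and periodicals → 3.25% → $2.49
T-shirt $20.42: clothing → 10% → $2.04
Snow pants $65.78: clothing → 10% → $6.58
Winter coat $151.38: clothing → 10% + 1% surcharge = 11% → $16.65
Watch battery replacement $15.01: taxable services → 0% → $0.00
Stainless water bottle $23.32: other taxable items → 8% → $1.87
Photo printing (20 prints) $19.52: taxable services → 0% → $0.00
Dry cleaning (3 garments) $28.44: taxable services → 0% → $0.00
Yo-yo $9.00: children's toys → 7.75% → $0.70
Total tax = $2.49 + $2.04 + $6.58 + $16.65 + $1.87 + $0.70 = $30.33

$30.33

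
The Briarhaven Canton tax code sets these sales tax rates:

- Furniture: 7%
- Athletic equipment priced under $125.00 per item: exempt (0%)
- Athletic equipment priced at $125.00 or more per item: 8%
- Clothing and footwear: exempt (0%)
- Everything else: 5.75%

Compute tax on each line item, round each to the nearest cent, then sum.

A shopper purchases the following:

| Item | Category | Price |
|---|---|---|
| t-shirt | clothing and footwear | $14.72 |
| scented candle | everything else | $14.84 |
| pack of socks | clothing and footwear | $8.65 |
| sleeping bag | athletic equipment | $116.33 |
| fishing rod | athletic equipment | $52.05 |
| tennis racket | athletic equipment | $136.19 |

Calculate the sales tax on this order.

$11.75

T-shirt $14.72: clothing and footwear → 0% → $0.00
Scented candle $14.84: everything else → 5.75% → $0.85
Pack of socks $8.65: clothing and footwear → 0% → $0.00
Sleeping bag $116.33: athletic equipment, under $125.00 → 0% → $0.00
Fishing rod $52.05: athletic equipment, under $125.00 → 0% → $0.00
Tennis racket $136.19: athletic equipment, $125.00 or more → 8% → $10.90
Total tax = $0.85 + $10.90 = $11.75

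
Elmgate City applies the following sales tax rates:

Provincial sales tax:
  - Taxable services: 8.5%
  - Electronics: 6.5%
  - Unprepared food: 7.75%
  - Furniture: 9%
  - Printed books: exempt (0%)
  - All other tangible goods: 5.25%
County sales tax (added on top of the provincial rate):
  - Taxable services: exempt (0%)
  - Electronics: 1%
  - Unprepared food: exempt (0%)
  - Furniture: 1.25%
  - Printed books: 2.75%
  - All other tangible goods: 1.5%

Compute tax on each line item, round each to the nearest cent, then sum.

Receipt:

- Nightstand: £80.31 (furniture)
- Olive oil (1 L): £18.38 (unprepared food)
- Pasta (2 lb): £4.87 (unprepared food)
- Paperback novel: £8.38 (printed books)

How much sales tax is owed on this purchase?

£10.26

Nightstand £80.31: furniture → 9% + 1.25% county = 10.25% → £8.23
Olive oil (1 L) £18.38: unprepared food → 7.75% + 0% county = 7.75% → £1.42
Pasta (2 lb) £4.87: unprepared food → 7.75% + 0% county = 7.75% → £0.38
Paperback novel £8.38: printed books → 0% + 2.75% county = 2.75% → £0.23
Total tax = £8.23 + £1.42 + £0.38 + £0.23 = £10.26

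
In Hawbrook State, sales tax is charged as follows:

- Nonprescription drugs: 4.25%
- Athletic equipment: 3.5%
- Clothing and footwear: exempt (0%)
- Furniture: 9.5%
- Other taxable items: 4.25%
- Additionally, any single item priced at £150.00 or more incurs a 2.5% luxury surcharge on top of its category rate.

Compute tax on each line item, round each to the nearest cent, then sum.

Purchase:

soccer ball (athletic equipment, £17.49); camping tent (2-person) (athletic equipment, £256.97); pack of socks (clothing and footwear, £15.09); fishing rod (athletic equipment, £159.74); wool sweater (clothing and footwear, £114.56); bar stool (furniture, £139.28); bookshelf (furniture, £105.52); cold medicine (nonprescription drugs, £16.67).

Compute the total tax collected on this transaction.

Soccer ball £17.49: athletic equipment → 3.5% → £0.61
Camping tent (2-person) £256.97: athletic equipment → 3.5% + 2.5% surcharge = 6% → £15.42
Pack of socks £15.09: clothing and footwear → 0% → £0.00
Fishing rod £159.74: athletic equipment → 3.5% + 2.5% surcharge = 6% → £9.58
Wool sweater £114.56: clothing and footwear → 0% → £0.00
Bar stool £139.28: furniture → 9.5% → £13.23
Bookshelf £105.52: furniture → 9.5% → £10.02
Cold medicine £16.67: nonprescription drugs → 4.25% → £0.71
Total tax = £0.61 + £15.42 + £9.58 + £13.23 + £10.02 + £0.71 = £49.57

£49.57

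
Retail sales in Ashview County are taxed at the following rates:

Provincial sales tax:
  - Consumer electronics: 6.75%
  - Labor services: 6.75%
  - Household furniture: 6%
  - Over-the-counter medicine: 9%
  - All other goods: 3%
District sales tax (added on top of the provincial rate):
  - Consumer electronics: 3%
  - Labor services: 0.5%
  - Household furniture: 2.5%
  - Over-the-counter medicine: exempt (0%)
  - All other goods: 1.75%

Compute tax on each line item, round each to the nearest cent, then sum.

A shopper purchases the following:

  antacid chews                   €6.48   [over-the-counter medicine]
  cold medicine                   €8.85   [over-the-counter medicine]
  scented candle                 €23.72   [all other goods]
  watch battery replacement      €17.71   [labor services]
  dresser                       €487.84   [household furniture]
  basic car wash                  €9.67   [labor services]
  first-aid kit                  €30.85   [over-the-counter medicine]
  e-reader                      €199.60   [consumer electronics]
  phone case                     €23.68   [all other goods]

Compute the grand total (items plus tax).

Antacid chews €6.48: over-the-counter medicine → 9% + 0% district = 9% → €0.58
Cold medicine €8.85: over-the-counter medicine → 9% + 0% district = 9% → €0.80
Scented candle €23.72: all other goods → 3% + 1.75% district = 4.75% → €1.13
Watch battery replacement €17.71: labor services → 6.75% + 0.5% district = 7.25% → €1.28
Dresser €487.84: household furniture → 6% + 2.5% district = 8.5% → €41.47
Basic car wash €9.67: labor services → 6.75% + 0.5% district = 7.25% → €0.70
First-aid kit €30.85: over-the-counter medicine → 9% + 0% district = 9% → €2.78
E-reader €199.60: consumer electronics → 6.75% + 3% district = 9.75% → €19.46
Phone case €23.68: all other goods → 3% + 1.75% district = 4.75% → €1.12
Subtotal = €808.40; tax = €69.32; total due = €877.72

€877.72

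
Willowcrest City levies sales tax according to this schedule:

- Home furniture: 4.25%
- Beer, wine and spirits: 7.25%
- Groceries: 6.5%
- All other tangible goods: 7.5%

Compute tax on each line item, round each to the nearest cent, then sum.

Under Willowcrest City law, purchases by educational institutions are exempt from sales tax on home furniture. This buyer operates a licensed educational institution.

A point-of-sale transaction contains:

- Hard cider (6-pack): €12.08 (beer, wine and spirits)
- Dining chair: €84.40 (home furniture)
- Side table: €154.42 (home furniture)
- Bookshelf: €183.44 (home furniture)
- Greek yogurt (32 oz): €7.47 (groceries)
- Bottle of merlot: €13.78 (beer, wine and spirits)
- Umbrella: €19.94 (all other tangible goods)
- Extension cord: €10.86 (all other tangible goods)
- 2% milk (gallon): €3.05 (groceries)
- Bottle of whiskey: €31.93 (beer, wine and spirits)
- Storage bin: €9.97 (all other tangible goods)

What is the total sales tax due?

Hard cider (6-pack) €12.08: beer, wine and spirits → 7.25% → €0.88
Dining chair €84.40: home furniture, buyer-exempt → 0% → €0.00
Side table €154.42: home furniture, buyer-exempt → 0% → €0.00
Bookshelf €183.44: home furniture, buyer-exempt → 0% → €0.00
Greek yogurt (32 oz) €7.47: groceries → 6.5% → €0.49
Bottle of merlot €13.78: beer, wine and spirits → 7.25% → €1.00
Umbrella €19.94: all other tangible goods → 7.5% → €1.50
Extension cord €10.86: all other tangible goods → 7.5% → €0.81
2% milk (gallon) €3.05: groceries → 6.5% → €0.20
Bottle of whiskey €31.93: beer, wine and spirits → 7.25% → €2.31
Storage bin €9.97: all other tangible goods → 7.5% → €0.75
Total tax = €0.88 + €0.49 + €1.00 + €1.50 + €0.81 + €0.20 + €2.31 + €0.75 = €7.94

€7.94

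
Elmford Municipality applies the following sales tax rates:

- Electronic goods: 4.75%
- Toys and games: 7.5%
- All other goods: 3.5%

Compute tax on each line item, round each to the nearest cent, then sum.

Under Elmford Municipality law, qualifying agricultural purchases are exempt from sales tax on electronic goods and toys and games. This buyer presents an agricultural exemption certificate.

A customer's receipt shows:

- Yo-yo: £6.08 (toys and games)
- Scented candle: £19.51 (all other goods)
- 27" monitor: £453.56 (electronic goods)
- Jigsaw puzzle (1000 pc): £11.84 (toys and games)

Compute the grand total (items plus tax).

£491.67

Yo-yo £6.08: toys and games, buyer-exempt → 0% → £0.00
Scented candle £19.51: all other goods → 3.5% → £0.68
27" monitor £453.56: electronic goods, buyer-exempt → 0% → £0.00
Jigsaw puzzle (1000 pc) £11.84: toys and games, buyer-exempt → 0% → £0.00
Subtotal = £490.99; tax = £0.68; total due = £491.67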